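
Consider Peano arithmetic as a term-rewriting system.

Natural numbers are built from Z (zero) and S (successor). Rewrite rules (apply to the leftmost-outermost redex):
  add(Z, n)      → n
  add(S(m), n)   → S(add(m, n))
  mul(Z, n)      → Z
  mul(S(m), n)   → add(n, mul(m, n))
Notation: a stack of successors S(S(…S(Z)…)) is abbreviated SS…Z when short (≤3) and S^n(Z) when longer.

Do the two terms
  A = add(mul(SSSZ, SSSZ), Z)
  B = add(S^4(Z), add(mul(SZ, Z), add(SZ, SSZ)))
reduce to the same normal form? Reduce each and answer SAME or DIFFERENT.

Answer: DIFFERENT — A ⇓ S^9(Z), B ⇓ S^7(Z)

Working:
Term A:
  start: add(mul(SSSZ, SSSZ), Z)
  step 1: add(add(SSSZ, mul(SSZ, SSSZ)), Z)
  step 2: add(S(add(SSZ, mul(SSZ, SSSZ))), Z)
  step 3: S(add(add(SSZ, mul(SSZ, SSSZ)), Z))
  step 4: S(add(S(add(SZ, mul(SSZ, SSSZ))), Z))
  step 5: S(S(add(add(SZ, mul(SSZ, SSSZ)), Z)))
  step 6: S(S(add(S(add(Z, mul(SSZ, SSSZ))), Z)))
  step 7: S(S(S(add(add(Z, mul(SSZ, SSSZ)), Z))))
  step 8: S(S(S(add(mul(SSZ, SSSZ), Z))))
  step 9: S(S(S(add(add(SSSZ, mul(SZ, SSSZ)), Z))))
  step 10: S(S(S(add(S(add(SSZ, mul(SZ, SSSZ))), Z))))
  step 11: S(S(S(S(add(add(SSZ, mul(SZ, SSSZ)), Z)))))
  step 12: S(S(S(S(add(S(add(SZ, mul(SZ, SSSZ))), Z)))))
  step 13: S(S(S(S(S(add(add(SZ, mul(SZ, SSSZ)), Z))))))
  step 14: S(S(S(S(S(add(S(add(Z, mul(SZ, SSSZ))), Z))))))
  step 15: S(S(S(S(S(S(add(add(Z, mul(SZ, SSSZ)), Z)))))))
  step 16: S(S(S(S(S(S(add(mul(SZ, SSSZ), Z)))))))
  step 17: S(S(S(S(S(S(add(add(SSSZ, mul(Z, SSSZ)), Z)))))))
  step 18: S(S(S(S(S(S(add(S(add(SSZ, mul(Z, SSSZ))), Z)))))))
  step 19: S(S(S(S(S(S(S(add(add(SSZ, mul(Z, SSSZ)), Z))))))))
  step 20: S(S(S(S(S(S(S(add(S(add(SZ, mul(Z, SSSZ))), Z))))))))
  step 21: S(S(S(S(S(S(S(S(add(add(SZ, mul(Z, SSSZ)), Z)))))))))
  step 22: S(S(S(S(S(S(S(S(add(S(add(Z, mul(Z, SSSZ))), Z)))))))))
  step 23: S(S(S(S(S(S(S(S(S(add(add(Z, mul(Z, SSSZ)), Z))))))))))
  step 24: S(S(S(S(S(S(S(S(S(add(mul(Z, SSSZ), Z))))))))))
  step 25: S(S(S(S(S(S(S(S(S(add(Z, Z))))))))))
  step 26: S^9(Z)

Term B:
  start: add(S^4(Z), add(mul(SZ, Z), add(SZ, SSZ)))
  step 1: S(add(SSSZ, add(mul(SZ, Z), add(SZ, SSZ))))
  step 2: S(S(add(SSZ, add(mul(SZ, Z), add(SZ, SSZ)))))
  step 3: S(S(S(add(SZ, add(mul(SZ, Z), add(SZ, SSZ))))))
  step 4: S(S(S(S(add(Z, add(mul(SZ, Z), add(SZ, SSZ)))))))
  step 5: S(S(S(S(add(mul(SZ, Z), add(SZ, SSZ))))))
  step 6: S(S(S(S(add(add(Z, mul(Z, Z)), add(SZ, SSZ))))))
  step 7: S(S(S(S(add(mul(Z, Z), add(SZ, SSZ))))))
  step 8: S(S(S(S(add(Z, add(SZ, SSZ))))))
  step 9: S(S(S(S(add(SZ, SSZ)))))
  step 10: S(S(S(S(S(add(Z, SSZ))))))
  step 11: S^7(Z)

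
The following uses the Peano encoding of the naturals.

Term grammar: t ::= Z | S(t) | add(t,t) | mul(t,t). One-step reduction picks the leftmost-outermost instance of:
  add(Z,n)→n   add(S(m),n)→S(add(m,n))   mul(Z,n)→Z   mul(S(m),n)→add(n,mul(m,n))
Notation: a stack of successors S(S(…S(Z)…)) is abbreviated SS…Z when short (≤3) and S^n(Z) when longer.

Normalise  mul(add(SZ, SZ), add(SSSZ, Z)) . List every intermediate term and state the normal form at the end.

  start: mul(add(SZ, SZ), add(SSSZ, Z))
  step 1: mul(S(add(Z, SZ)), add(SSSZ, Z))
  step 2: add(add(SSSZ, Z), mul(add(Z, SZ), add(SSSZ, Z)))
  step 3: add(S(add(SSZ, Z)), mul(add(Z, SZ), add(SSSZ, Z)))
  step 4: S(add(add(SSZ, Z), mul(add(Z, SZ), add(SSSZ, Z))))
  step 5: S(add(S(add(SZ, Z)), mul(add(Z, SZ), add(SSSZ, Z))))
  step 6: S(S(add(add(SZ, Z), mul(add(Z, SZ), add(SSSZ, Z)))))
  step 7: S(S(add(S(add(Z, Z)), mul(add(Z, SZ), add(SSSZ, Z)))))
  step 8: S(S(S(add(add(Z, Z), mul(add(Z, SZ), add(SSSZ, Z))))))
  step 9: S(S(S(add(Z, mul(add(Z, SZ), add(SSSZ, Z))))))
  step 10: S(S(S(mul(add(Z, SZ), add(SSSZ, Z)))))
  step 11: S(S(S(mul(SZ, add(SSSZ, Z)))))
  step 12: S(S(S(add(add(SSSZ, Z), mul(Z, add(SSSZ, Z))))))
  step 13: S(S(S(add(S(add(SSZ, Z)), mul(Z, add(SSSZ, Z))))))
  step 14: S(S(S(S(add(add(SSZ, Z), mul(Z, add(SSSZ, Z)))))))
  step 15: S(S(S(S(add(S(add(SZ, Z)), mul(Z, add(SSSZ, Z)))))))
  step 16: S(S(S(S(S(add(add(SZ, Z), mul(Z, add(SSSZ, Z))))))))
  step 17: S(S(S(S(S(add(S(add(Z, Z)), mul(Z, add(SSSZ, Z))))))))
  step 18: S(S(S(S(S(S(add(add(Z, Z), mul(Z, add(SSSZ, Z)))))))))
  step 19: S(S(S(S(S(S(add(Z, mul(Z, add(SSSZ, Z)))))))))
  step 20: S(S(S(S(S(S(mul(Z, add(SSSZ, Z))))))))
  step 21: S^6(Z)

Answer: normal form = S^6(Z)  (in 21 steps)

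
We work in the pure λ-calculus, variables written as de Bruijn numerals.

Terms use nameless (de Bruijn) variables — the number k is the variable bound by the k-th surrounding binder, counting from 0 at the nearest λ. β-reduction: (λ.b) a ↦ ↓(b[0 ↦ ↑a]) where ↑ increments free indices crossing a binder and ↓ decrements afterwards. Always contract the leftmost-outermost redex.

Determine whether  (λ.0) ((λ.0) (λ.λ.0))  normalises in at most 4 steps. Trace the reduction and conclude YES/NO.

  start: (λ.0) ((λ.0) (λ.λ.0))
  [1] (λ.0) (λ.λ.0)
  [2] λ.λ.0

Answer: YES — reaches normal form λ.λ.0 in 2 ≤ 4 steps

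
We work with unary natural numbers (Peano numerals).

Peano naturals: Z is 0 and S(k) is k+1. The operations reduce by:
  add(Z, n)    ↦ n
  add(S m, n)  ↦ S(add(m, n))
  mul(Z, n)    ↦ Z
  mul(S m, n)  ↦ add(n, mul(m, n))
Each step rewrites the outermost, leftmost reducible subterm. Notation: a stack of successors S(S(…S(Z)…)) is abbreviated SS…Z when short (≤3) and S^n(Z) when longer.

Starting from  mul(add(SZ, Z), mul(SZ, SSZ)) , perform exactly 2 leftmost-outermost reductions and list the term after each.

Answer: after 2 steps: add(mul(SZ, SSZ), mul(add(Z, Z), mul(SZ, SSZ)))

Working:
  start: mul(add(SZ, Z), mul(SZ, SSZ))
  →1  mul(S(add(Z, Z)), mul(SZ, SSZ))
  →2  add(mul(SZ, SSZ), mul(add(Z, Z), mul(SZ, SSZ)))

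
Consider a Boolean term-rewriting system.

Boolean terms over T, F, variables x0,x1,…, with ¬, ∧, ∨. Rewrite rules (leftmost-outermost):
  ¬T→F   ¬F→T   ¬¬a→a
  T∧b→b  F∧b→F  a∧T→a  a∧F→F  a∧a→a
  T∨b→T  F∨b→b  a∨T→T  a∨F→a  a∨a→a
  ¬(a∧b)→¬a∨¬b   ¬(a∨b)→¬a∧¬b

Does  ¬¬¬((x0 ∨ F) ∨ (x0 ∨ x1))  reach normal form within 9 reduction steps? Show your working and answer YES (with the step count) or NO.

  start: ¬¬¬((x0 ∨ F) ∨ (x0 ∨ x1))
  →1  ¬((x0 ∨ F) ∨ (x0 ∨ x1))
  →2  ¬(x0 ∨ F) ∧ ¬(x0 ∨ x1)
  →3  (¬x0 ∧ ¬F) ∧ ¬(x0 ∨ x1)
  →4  (¬x0 ∧ T) ∧ ¬(x0 ∨ x1)
  →5  ¬x0 ∧ ¬(x0 ∨ x1)
  →6  ¬x0 ∧ (¬x0 ∧ ¬x1)

Answer: YES — reaches normal form ¬x0 ∧ (¬x0 ∧ ¬x1) in 6 ≤ 9 steps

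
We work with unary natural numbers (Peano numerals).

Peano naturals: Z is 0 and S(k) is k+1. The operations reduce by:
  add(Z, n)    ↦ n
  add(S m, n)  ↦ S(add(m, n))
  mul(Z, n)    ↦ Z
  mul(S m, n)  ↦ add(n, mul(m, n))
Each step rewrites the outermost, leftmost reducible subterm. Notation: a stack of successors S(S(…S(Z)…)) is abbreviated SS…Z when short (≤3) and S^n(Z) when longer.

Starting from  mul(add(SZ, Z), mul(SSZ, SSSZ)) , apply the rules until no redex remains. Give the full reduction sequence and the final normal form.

Answer: normal form = S^6(Z)  (in 22 steps)

Working:
  start: mul(add(SZ, Z), mul(SSZ, SSSZ))
  step 1: mul(S(add(Z, Z)), mul(SSZ, SSSZ))
  step 2: add(mul(SSZ, SSSZ), mul(add(Z, Z), mul(SSZ, SSSZ)))
  step 3: add(add(SSSZ, mul(SZ, SSSZ)), mul(add(Z, Z), mul(SSZ, SSSZ)))
  step 4: add(S(add(SSZ, mul(SZ, SSSZ))), mul(add(Z, Z), mul(SSZ, SSSZ)))
  step 5: S(add(add(SSZ, mul(SZ, SSSZ)), mul(add(Z, Z), mul(SSZ, SSSZ))))
  step 6: S(add(S(add(SZ, mul(SZ, SSSZ))), mul(add(Z, Z), mul(SSZ, SSSZ))))
  step 7: S(S(add(add(SZ, mul(SZ, SSSZ)), mul(add(Z, Z), mul(SSZ, SSSZ)))))
  step 8: S(S(add(S(add(Z, mul(SZ, SSSZ))), mul(add(Z, Z), mul(SSZ, SSSZ)))))
  step 9: S(S(S(add(add(Z, mul(SZ, SSSZ)), mul(add(Z, Z), mul(SSZ, SSSZ))))))
  step 10: S(S(S(add(mul(SZ, SSSZ), mul(add(Z, Z), mul(SSZ, SSSZ))))))
  step 11: S(S(S(add(add(SSSZ, mul(Z, SSSZ)), mul(add(Z, Z), mul(SSZ, SSSZ))))))
  step 12: S(S(S(add(S(add(SSZ, mul(Z, SSSZ))), mul(add(Z, Z), mul(SSZ, SSSZ))))))
  step 13: S(S(S(S(add(add(SSZ, mul(Z, SSSZ)), mul(add(Z, Z), mul(SSZ, SSSZ)))))))
  step 14: S(S(S(S(add(S(add(SZ, mul(Z, SSSZ))), mul(add(Z, Z), mul(SSZ, SSSZ)))))))
  step 15: S(S(S(S(S(add(add(SZ, mul(Z, SSSZ)), mul(add(Z, Z), mul(SSZ, SSSZ))))))))
  step 16: S(S(S(S(S(add(S(add(Z, mul(Z, SSSZ))), mul(add(Z, Z), mul(SSZ, SSSZ))))))))
  step 17: S(S(S(S(S(S(add(add(Z, mul(Z, SSSZ)), mul(add(Z, Z), mul(SSZ, SSSZ)))))))))
  step 18: S(S(S(S(S(S(add(mul(Z, SSSZ), mul(add(Z, Z), mul(SSZ, SSSZ)))))))))
  step 19: S(S(S(S(S(S(add(Z, mul(add(Z, Z), mul(SSZ, SSSZ)))))))))
  step 20: S(S(S(S(S(S(mul(add(Z, Z), mul(SSZ, SSSZ))))))))
  step 21: S(S(S(S(S(S(mul(Z, mul(SSZ, SSSZ))))))))
  step 22: S^6(Z)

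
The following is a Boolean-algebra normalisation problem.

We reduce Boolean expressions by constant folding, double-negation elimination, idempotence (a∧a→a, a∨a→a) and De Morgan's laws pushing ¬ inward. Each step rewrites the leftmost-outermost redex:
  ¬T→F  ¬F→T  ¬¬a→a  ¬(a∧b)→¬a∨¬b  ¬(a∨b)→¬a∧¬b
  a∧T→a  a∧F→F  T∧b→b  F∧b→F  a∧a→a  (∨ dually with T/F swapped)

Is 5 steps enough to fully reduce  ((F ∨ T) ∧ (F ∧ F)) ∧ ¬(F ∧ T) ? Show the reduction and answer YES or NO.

  start: ((F ∨ T) ∧ (F ∧ F)) ∧ ¬(F ∧ T)
  →1  (T ∧ (F ∧ F)) ∧ ¬(F ∧ T)
  →2  (F ∧ F) ∧ ¬(F ∧ T)
  →3  F ∧ ¬(F ∧ T)
  →4  F

Answer: YES — reaches normal form F in 4 ≤ 5 steps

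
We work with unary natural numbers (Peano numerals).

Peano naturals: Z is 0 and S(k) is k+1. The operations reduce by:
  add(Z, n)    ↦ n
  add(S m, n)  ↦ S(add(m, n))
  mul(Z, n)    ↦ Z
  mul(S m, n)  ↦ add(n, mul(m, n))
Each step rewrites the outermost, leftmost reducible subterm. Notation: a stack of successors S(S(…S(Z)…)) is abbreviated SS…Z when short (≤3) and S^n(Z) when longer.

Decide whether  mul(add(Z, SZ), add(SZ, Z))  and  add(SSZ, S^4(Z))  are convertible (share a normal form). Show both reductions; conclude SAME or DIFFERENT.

Answer: DIFFERENT — A ⇓ SZ, B ⇓ S^6(Z)

Reduction:
Term A:
  start: mul(add(Z, SZ), add(SZ, Z))
  →1  mul(SZ, add(SZ, Z))
  →2  add(add(SZ, Z), mul(Z, add(SZ, Z)))
  →3  add(S(add(Z, Z)), mul(Z, add(SZ, Z)))
  →4  S(add(add(Z, Z), mul(Z, add(SZ, Z))))
  →5  S(add(Z, mul(Z, add(SZ, Z))))
  →6  S(mul(Z, add(SZ, Z)))
  →7  SZ

Term B:
  start: add(SSZ, S^4(Z))
  →1  S(add(SZ, S^4(Z)))
  →2  S(S(add(Z, S^4(Z))))
  →3  S^6(Z)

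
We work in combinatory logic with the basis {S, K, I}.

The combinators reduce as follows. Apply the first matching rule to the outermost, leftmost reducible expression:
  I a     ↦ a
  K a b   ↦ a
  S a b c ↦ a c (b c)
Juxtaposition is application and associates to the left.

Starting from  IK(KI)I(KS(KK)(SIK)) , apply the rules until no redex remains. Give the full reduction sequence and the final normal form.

Answer: normal form = I  (in 3 steps)

Reduction:
  start: IK(KI)I(KS(KK)(SIK))
  →1  K(KI)I(KS(KK)(SIK))
  →2  KI(KS(KK)(SIK))
  →3  I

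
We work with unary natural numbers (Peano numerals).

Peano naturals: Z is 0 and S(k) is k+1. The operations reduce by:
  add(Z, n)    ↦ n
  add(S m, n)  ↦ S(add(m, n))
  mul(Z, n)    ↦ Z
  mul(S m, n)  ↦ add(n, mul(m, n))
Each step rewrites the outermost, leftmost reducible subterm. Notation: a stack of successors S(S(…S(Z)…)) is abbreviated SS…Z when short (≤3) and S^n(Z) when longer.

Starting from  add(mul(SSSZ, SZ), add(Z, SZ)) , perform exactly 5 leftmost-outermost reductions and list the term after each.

  start: add(mul(SSSZ, SZ), add(Z, SZ))
  step 1: add(add(SZ, mul(SSZ, SZ)), add(Z, SZ))
  step 2: add(S(add(Z, mul(SSZ, SZ))), add(Z, SZ))
  step 3: S(add(add(Z, mul(SSZ, SZ)), add(Z, SZ)))
  step 4: S(add(mul(SSZ, SZ), add(Z, SZ)))
  step 5: S(add(add(SZ, mul(SZ, SZ)), add(Z, SZ)))

Answer: after 5 steps: S(add(add(SZ, mul(SZ, SZ)), add(Z, SZ)))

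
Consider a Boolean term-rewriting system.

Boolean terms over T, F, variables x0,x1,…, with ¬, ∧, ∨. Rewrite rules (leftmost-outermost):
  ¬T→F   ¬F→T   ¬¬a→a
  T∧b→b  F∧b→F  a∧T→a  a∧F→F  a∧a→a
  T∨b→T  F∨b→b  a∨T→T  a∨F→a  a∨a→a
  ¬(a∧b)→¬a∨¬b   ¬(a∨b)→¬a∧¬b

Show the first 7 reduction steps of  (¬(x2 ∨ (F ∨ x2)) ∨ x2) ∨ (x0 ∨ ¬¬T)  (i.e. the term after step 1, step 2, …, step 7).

  start: (¬(x2 ∨ (F ∨ x2)) ∨ x2) ∨ (x0 ∨ ¬¬T)
  step 1: ((¬x2 ∧ ¬(F ∨ x2)) ∨ x2) ∨ (x0 ∨ ¬¬T)
  step 2: ((¬x2 ∧ (¬F ∧ ¬x2)) ∨ x2) ∨ (x0 ∨ ¬¬T)
  step 3: ((¬x2 ∧ (T ∧ ¬x2)) ∨ x2) ∨ (x0 ∨ ¬¬T)
  step 4: ((¬x2 ∧ ¬x2) ∨ x2) ∨ (x0 ∨ ¬¬T)
  step 5: (¬x2 ∨ x2) ∨ (x0 ∨ ¬¬T)
  step 6: (¬x2 ∨ x2) ∨ (x0 ∨ T)
  step 7: (¬x2 ∨ x2) ∨ T

Answer: after 7 steps: (¬x2 ∨ x2) ∨ T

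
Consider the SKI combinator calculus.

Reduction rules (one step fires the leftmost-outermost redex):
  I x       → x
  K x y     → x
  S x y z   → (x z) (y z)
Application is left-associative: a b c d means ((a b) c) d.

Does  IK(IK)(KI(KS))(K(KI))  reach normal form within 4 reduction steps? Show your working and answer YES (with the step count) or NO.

  start: IK(IK)(KI(KS))(K(KI))
  [1] K(IK)(KI(KS))(K(KI))
  [2] IK(K(KI))
  [3] K(K(KI))

Answer: YES — reaches normal form K(K(KI)) in 3 ≤ 4 steps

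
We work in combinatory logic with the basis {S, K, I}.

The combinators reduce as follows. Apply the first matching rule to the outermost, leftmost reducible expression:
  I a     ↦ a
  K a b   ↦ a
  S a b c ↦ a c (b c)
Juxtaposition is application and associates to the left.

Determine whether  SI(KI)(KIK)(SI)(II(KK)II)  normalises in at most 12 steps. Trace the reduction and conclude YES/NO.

  start: SI(KI)(KIK)(SI)(II(KK)II)
  →1  I(KIK)(KI(KIK))(SI)(II(KK)II)
  →2  KIK(KI(KIK))(SI)(II(KK)II)
  →3  I(KI(KIK))(SI)(II(KK)II)
  →4  KI(KIK)(SI)(II(KK)II)
  →5  I(SI)(II(KK)II)
  →6  SI(II(KK)II)
  →7  SI(I(KK)II)
  →8  SI(KKII)
  →9  SI(KI)

Answer: YES — reaches normal form SI(KI) in 9 ≤ 12 steps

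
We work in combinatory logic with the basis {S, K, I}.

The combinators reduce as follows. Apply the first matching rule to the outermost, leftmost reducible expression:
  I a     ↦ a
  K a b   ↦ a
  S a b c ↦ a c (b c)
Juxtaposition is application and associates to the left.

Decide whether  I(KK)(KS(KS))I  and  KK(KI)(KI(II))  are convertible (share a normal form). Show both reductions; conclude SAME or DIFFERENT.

Answer: SAME — A ⇓ KI, B ⇓ KI

Reduction:
Term A:
  start: I(KK)(KS(KS))I
  →1  KK(KS(KS))I
  →2  KI

Term B:
  start: KK(KI)(KI(II))
  →1  K(KI(II))
  →2  KI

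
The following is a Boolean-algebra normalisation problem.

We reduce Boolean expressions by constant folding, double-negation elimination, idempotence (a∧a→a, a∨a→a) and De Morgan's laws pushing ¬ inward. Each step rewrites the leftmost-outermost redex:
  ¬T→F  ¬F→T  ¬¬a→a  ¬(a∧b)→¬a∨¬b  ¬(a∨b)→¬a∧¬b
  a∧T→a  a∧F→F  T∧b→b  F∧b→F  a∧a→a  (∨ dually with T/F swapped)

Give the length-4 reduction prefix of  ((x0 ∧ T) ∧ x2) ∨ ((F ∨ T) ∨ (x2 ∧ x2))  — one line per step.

Answer: after 4 steps: T

Derivation:
  start: ((x0 ∧ T) ∧ x2) ∨ ((F ∨ T) ∨ (x2 ∧ x2))
  →1  (x0 ∧ x2) ∨ ((F ∨ T) ∨ (x2 ∧ x2))
  →2  (x0 ∧ x2) ∨ (T ∨ (x2 ∧ x2))
  →3  (x0 ∧ x2) ∨ T
  →4  T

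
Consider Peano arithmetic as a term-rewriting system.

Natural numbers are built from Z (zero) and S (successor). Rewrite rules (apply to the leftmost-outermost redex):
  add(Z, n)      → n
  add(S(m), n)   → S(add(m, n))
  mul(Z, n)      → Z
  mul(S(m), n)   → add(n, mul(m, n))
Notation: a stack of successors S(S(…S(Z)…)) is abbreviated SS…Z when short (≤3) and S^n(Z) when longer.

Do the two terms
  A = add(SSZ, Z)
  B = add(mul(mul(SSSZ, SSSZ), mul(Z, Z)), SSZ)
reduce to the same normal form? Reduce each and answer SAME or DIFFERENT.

Term A:
  start: add(SSZ, Z)
  →1  S(add(SZ, Z))
  →2  S(S(add(Z, Z)))
  →3  SSZ

Term B:
  start: add(mul(mul(SSSZ, SSSZ), mul(Z, Z)), SSZ)
  →1  add(mul(add(SSSZ, mul(SSZ, SSSZ)), mul(Z, Z)), SSZ)
  →2  add(mul(S(add(SSZ, mul(SSZ, SSSZ))), mul(Z, Z)), SSZ)
  →3  add(add(mul(Z, Z), mul(add(SSZ, mul(SSZ, SSSZ)), mul(Z, Z))), SSZ)
  →4  add(add(Z, mul(add(SSZ, mul(SSZ, SSSZ)), mul(Z, Z))), SSZ)
  →5  add(mul(add(SSZ, mul(SSZ, SSSZ)), mul(Z, Z)), SSZ)
  →6  add(mul(S(add(SZ, mul(SSZ, SSSZ))), mul(Z, Z)), SSZ)
  →7  add(add(mul(Z, Z), mul(add(SZ, mul(SSZ, SSSZ)), mul(Z, Z))), SSZ)
  →8  add(add(Z, mul(add(SZ, mul(SSZ, SSSZ)), mul(Z, Z))), SSZ)
  →9  add(mul(add(SZ, mul(SSZ, SSSZ)), mul(Z, Z)), SSZ)
  →10  add(mul(S(add(Z, mul(SSZ, SSSZ))), mul(Z, Z)), SSZ)
  →11  add(add(mul(Z, Z), mul(add(Z, mul(SSZ, SSSZ)), mul(Z, Z))), SSZ)
  →12  add(add(Z, mul(add(Z, mul(SSZ, SSSZ)), mul(Z, Z))), SSZ)
  →13  add(mul(add(Z, mul(SSZ, SSSZ)), mul(Z, Z)), SSZ)
  →14  add(mul(mul(SSZ, SSSZ), mul(Z, Z)), SSZ)
  →15  add(mul(add(SSSZ, mul(SZ, SSSZ)), mul(Z, Z)), SSZ)
  →16  add(mul(S(add(SSZ, mul(SZ, SSSZ))), mul(Z, Z)), SSZ)
  →17  add(add(mul(Z, Z), mul(add(SSZ, mul(SZ, SSSZ)), mul(Z, Z))), SSZ)
  →18  add(add(Z, mul(add(SSZ, mul(SZ, SSSZ)), mul(Z, Z))), SSZ)
  →19  add(mul(add(SSZ, mul(SZ, SSSZ)), mul(Z, Z)), SSZ)
  →20  add(mul(S(add(SZ, mul(SZ, SSSZ))), mul(Z, Z)), SSZ)
  →21  add(add(mul(Z, Z), mul(add(SZ, mul(SZ, SSSZ)), mul(Z, Z))), SSZ)
  →22  add(add(Z, mul(add(SZ, mul(SZ, SSSZ)), mul(Z, Z))), SSZ)
  →23  add(mul(add(SZ, mul(SZ, SSSZ)), mul(Z, Z)), SSZ)
  →24  add(mul(S(add(Z, mul(SZ, SSSZ))), mul(Z, Z)), SSZ)
  →25  add(add(mul(Z, Z), mul(add(Z, mul(SZ, SSSZ)), mul(Z, Z))), SSZ)
  →26  add(add(Z, mul(add(Z, mul(SZ, SSSZ)), mul(Z, Z))), SSZ)
  →27  add(mul(add(Z, mul(SZ, SSSZ)), mul(Z, Z)), SSZ)
  →28  add(mul(mul(SZ, SSSZ), mul(Z, Z)), SSZ)
  →29  add(mul(add(SSSZ, mul(Z, SSSZ)), mul(Z, Z)), SSZ)
  →30  add(mul(S(add(SSZ, mul(Z, SSSZ))), mul(Z, Z)), SSZ)
  →31  add(add(mul(Z, Z), mul(add(SSZ, mul(Z, SSSZ)), mul(Z, Z))), SSZ)
  →32  add(add(Z, mul(add(SSZ, mul(Z, SSSZ)), mul(Z, Z))), SSZ)
  →33  add(mul(add(SSZ, mul(Z, SSSZ)), mul(Z, Z)), SSZ)
  →34  add(mul(S(add(SZ, mul(Z, SSSZ))), mul(Z, Z)), SSZ)
  →35  add(add(mul(Z, Z), mul(add(SZ, mul(Z, SSSZ)), mul(Z, Z))), SSZ)
  →36  add(add(Z, mul(add(SZ, mul(Z, SSSZ)), mul(Z, Z))), SSZ)
  →37  add(mul(add(SZ, mul(Z, SSSZ)), mul(Z, Z)), SSZ)
  →38  add(mul(S(add(Z, mul(Z, SSSZ))), mul(Z, Z)), SSZ)
  →39  add(add(mul(Z, Z), mul(add(Z, mul(Z, SSSZ)), mul(Z, Z))), SSZ)
  →40  add(add(Z, mul(add(Z, mul(Z, SSSZ)), mul(Z, Z))), SSZ)
  →41  add(mul(add(Z, mul(Z, SSSZ)), mul(Z, Z)), SSZ)
  →42  add(mul(mul(Z, SSSZ), mul(Z, Z)), SSZ)
  →43  add(mul(Z, mul(Z, Z)), SSZ)
  →44  add(Z, SSZ)
  →45  SSZ

Answer: SAME — A ⇓ SSZ, B ⇓ SSZ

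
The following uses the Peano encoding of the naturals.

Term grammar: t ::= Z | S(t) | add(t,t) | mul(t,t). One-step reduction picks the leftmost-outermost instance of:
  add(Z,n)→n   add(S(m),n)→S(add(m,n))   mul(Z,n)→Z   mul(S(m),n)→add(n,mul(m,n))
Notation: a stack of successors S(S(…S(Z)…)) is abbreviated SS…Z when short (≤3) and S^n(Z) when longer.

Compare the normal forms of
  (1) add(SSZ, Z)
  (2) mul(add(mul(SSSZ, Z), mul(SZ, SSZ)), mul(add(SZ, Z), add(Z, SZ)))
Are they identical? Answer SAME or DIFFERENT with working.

Term A:
  start: add(SSZ, Z)
  step 1: S(add(SZ, Z))
  step 2: S(S(add(Z, Z)))
  step 3: SSZ

Term B:
  start: mul(add(mul(SSSZ, Z), mul(SZ, SSZ)), mul(add(SZ, Z), add(Z, SZ)))
  step 1: mul(add(add(Z, mul(SSZ, Z)), mul(SZ, SSZ)), mul(add(SZ, Z), add(Z, SZ)))
  step 2: mul(add(mul(SSZ, Z), mul(SZ, SSZ)), mul(add(SZ, Z), add(Z, SZ)))
  step 3: mul(add(add(Z, mul(SZ, Z)), mul(SZ, SSZ)), mul(add(SZ, Z), add(Z, SZ)))
  step 4: mul(add(mul(SZ, Z), mul(SZ, SSZ)), mul(add(SZ, Z), add(Z, SZ)))
  step 5: mul(add(add(Z, mul(Z, Z)), mul(SZ, SSZ)), mul(add(SZ, Z), add(Z, SZ)))
  step 6: mul(add(mul(Z, Z), mul(SZ, SSZ)), mul(add(SZ, Z), add(Z, SZ)))
  step 7: mul(add(Z, mul(SZ, SSZ)), mul(add(SZ, Z), add(Z, SZ)))
  step 8: mul(mul(SZ, SSZ), mul(add(SZ, Z), add(Z, SZ)))
  step 9: mul(add(SSZ, mul(Z, SSZ)), mul(add(SZ, Z), add(Z, SZ)))
  step 10: mul(S(add(SZ, mul(Z, SSZ))), mul(add(SZ, Z), add(Z, SZ)))
  step 11: add(mul(add(SZ, Z), add(Z, SZ)), mul(add(SZ, mul(Z, SSZ)), mul(add(SZ, Z), add(Z, SZ))))
  step 12: add(mul(S(add(Z, Z)), add(Z, SZ)), mul(add(SZ, mul(Z, SSZ)), mul(add(SZ, Z), add(Z, SZ))))
  step 13: add(add(add(Z, SZ), mul(add(Z, Z), add(Z, SZ))), mul(add(SZ, mul(Z, SSZ)), mul(add(SZ, Z), add(Z, SZ))))
  step 14: add(add(SZ, mul(add(Z, Z), add(Z, SZ))), mul(add(SZ, mul(Z, SSZ)), mul(add(SZ, Z), add(Z, SZ))))
  step 15: add(S(add(Z, mul(add(Z, Z), add(Z, SZ)))), mul(add(SZ, mul(Z, SSZ)), mul(add(SZ, Z), add(Z, SZ))))
  step 16: S(add(add(Z, mul(add(Z, Z), add(Z, SZ))), mul(add(SZ, mul(Z, SSZ)), mul(add(SZ, Z), add(Z, SZ)))))
  step 17: S(add(mul(add(Z, Z), add(Z, SZ)), mul(add(SZ, mul(Z, SSZ)), mul(add(SZ, Z), add(Z, SZ)))))
  step 18: S(add(mul(Z, add(Z, SZ)), mul(add(SZ, mul(Z, SSZ)), mul(add(SZ, Z), add(Z, SZ)))))
  step 19: S(add(Z, mul(add(SZ, mul(Z, SSZ)), mul(add(SZ, Z), add(Z, SZ)))))
  step 20: S(mul(add(SZ, mul(Z, SSZ)), mul(add(SZ, Z), add(Z, SZ))))
  step 21: S(mul(S(add(Z, mul(Z, SSZ))), mul(add(SZ, Z), add(Z, SZ))))
  step 22: S(add(mul(add(SZ, Z), add(Z, SZ)), mul(add(Z, mul(Z, SSZ)), mul(add(SZ, Z), add(Z, SZ)))))
  step 23: S(add(mul(S(add(Z, Z)), add(Z, SZ)), mul(add(Z, mul(Z, SSZ)), mul(add(SZ, Z), add(Z, SZ)))))
  step 24: S(add(add(add(Z, SZ), mul(add(Z, Z), add(Z, SZ))), mul(add(Z, mul(Z, SSZ)), mul(add(SZ, Z), add(Z, SZ)))))
  step 25: S(add(add(SZ, mul(add(Z, Z), add(Z, SZ))), mul(add(Z, mul(Z, SSZ)), mul(add(SZ, Z), add(Z, SZ)))))
  step 26: S(add(S(add(Z, mul(add(Z, Z), add(Z, SZ)))), mul(add(Z, mul(Z, SSZ)), mul(add(SZ, Z), add(Z, SZ)))))
  step 27: S(S(add(add(Z, mul(add(Z, Z), add(Z, SZ))), mul(add(Z, mul(Z, SSZ)), mul(add(SZ, Z), add(Z, SZ))))))
  step 28: S(S(add(mul(add(Z, Z), add(Z, SZ)), mul(add(Z, mul(Z, SSZ)), mul(add(SZ, Z), add(Z, SZ))))))
  step 29: S(S(add(mul(Z, add(Z, SZ)), mul(add(Z, mul(Z, SSZ)), mul(add(SZ, Z), add(Z, SZ))))))
  step 30: S(S(add(Z, mul(add(Z, mul(Z, SSZ)), mul(add(SZ, Z), add(Z, SZ))))))
  step 31: S(S(mul(add(Z, mul(Z, SSZ)), mul(add(SZ, Z), add(Z, SZ)))))
  step 32: S(S(mul(mul(Z, SSZ), mul(add(SZ, Z), add(Z, SZ)))))
  step 33: S(S(mul(Z, mul(add(SZ, Z), add(Z, SZ)))))
  step 34: SSZ

Answer: SAME — A ⇓ SSZ, B ⇓ SSZ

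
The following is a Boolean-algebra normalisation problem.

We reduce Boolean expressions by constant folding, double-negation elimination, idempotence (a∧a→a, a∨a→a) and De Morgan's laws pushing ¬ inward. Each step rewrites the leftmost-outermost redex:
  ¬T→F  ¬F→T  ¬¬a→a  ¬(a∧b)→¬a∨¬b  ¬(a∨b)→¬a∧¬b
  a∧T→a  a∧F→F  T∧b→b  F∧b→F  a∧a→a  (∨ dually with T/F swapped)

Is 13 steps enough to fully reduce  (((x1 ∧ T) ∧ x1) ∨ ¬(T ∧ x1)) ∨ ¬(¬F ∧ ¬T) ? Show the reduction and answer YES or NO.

Answer: YES — reaches normal form T in 10 ≤ 13 steps

Reduction:
  start: (((x1 ∧ T) ∧ x1) ∨ ¬(T ∧ x1)) ∨ ¬(¬F ∧ ¬T)
  step 1: ((x1 ∧ x1) ∨ ¬(T ∧ x1)) ∨ ¬(¬F ∧ ¬T)
  step 2: (x1 ∨ ¬(T ∧ x1)) ∨ ¬(¬F ∧ ¬T)
  step 3: (x1 ∨ (¬T ∨ ¬x1)) ∨ ¬(¬F ∧ ¬T)
  step 4: (x1 ∨ (F ∨ ¬x1)) ∨ ¬(¬F ∧ ¬T)
  step 5: (x1 ∨ ¬x1) ∨ ¬(¬F ∧ ¬T)
  step 6: (x1 ∨ ¬x1) ∨ (¬¬F ∨ ¬¬T)
  step 7: (x1 ∨ ¬x1) ∨ (F ∨ ¬¬T)
  step 8: (x1 ∨ ¬x1) ∨ ¬¬T
  step 9: (x1 ∨ ¬x1) ∨ T
  step 10: T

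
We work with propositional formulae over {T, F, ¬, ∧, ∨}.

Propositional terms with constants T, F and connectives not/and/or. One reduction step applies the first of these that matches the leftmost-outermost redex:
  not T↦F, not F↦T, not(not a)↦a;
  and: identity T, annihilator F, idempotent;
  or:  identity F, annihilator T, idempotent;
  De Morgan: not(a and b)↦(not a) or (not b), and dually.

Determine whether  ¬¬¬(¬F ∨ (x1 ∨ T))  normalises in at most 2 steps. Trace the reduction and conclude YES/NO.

Answer: NO — after 2 steps the term is ¬¬F ∧ ¬(x1 ∨ T), not yet normal

Derivation:
  start: ¬¬¬(¬F ∨ (x1 ∨ T))
  step 1: ¬(¬F ∨ (x1 ∨ T))
  step 2: ¬¬F ∧ ¬(x1 ∨ T)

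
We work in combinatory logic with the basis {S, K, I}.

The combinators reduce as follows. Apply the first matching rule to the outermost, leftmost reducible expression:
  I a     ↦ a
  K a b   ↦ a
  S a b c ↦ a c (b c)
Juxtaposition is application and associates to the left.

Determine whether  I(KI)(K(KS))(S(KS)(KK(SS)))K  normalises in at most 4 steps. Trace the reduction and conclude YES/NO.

Answer: NO — after 4 steps the term is KSK(KK(SS)K), not yet normal

Reduction:
  start: I(KI)(K(KS))(S(KS)(KK(SS)))K
  [1] KI(K(KS))(S(KS)(KK(SS)))K
  [2] I(S(KS)(KK(SS)))K
  [3] S(KS)(KK(SS))K
  [4] KSK(KK(SS)K)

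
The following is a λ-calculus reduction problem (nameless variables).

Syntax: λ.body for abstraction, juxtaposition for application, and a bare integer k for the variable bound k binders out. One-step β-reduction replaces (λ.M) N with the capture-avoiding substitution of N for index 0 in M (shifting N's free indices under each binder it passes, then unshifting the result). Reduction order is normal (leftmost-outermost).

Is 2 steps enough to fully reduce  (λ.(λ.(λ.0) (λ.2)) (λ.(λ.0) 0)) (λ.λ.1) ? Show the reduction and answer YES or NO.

  start: (λ.(λ.(λ.0) (λ.2)) (λ.(λ.0) 0)) (λ.λ.1)
  →1  (λ.(λ.0) (λ.λ.λ.1)) (λ.(λ.0) 0)
  →2  (λ.0) (λ.λ.λ.1)

Answer: NO — after 2 steps the term is (λ.0) (λ.λ.λ.1), not yet normal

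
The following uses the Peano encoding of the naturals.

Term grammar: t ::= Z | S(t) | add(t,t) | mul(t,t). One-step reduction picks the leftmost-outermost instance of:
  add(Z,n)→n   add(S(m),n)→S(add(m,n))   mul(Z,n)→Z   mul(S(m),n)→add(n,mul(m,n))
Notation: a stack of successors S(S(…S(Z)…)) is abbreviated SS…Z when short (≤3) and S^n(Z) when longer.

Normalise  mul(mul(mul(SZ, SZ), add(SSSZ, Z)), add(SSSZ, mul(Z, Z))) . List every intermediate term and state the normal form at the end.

Answer: normal form = S^9(Z)  (in 45 steps)

Working:
  start: mul(mul(mul(SZ, SZ), add(SSSZ, Z)), add(SSSZ, mul(Z, Z)))
  →1  mul(mul(add(SZ, mul(Z, SZ)), add(SSSZ, Z)), add(SSSZ, mul(Z, Z)))
  →2  mul(mul(S(add(Z, mul(Z, SZ))), add(SSSZ, Z)), add(SSSZ, mul(Z, Z)))
  →3  mul(add(add(SSSZ, Z), mul(add(Z, mul(Z, SZ)), add(SSSZ, Z))), add(SSSZ, mul(Z, Z)))
  →4  mul(add(S(add(SSZ, Z)), mul(add(Z, mul(Z, SZ)), add(SSSZ, Z))), add(SSSZ, mul(Z, Z)))
  →5  mul(S(add(add(SSZ, Z), mul(add(Z, mul(Z, SZ)), add(SSSZ, Z)))), add(SSSZ, mul(Z, Z)))
  →6  add(add(SSSZ, mul(Z, Z)), mul(add(add(SSZ, Z), mul(add(Z, mul(Z, SZ)), add(SSSZ, Z))), add(SSSZ, mul(Z, Z))))
  →7  add(S(add(SSZ, mul(Z, Z))), mul(add(add(SSZ, Z), mul(add(Z, mul(Z, SZ)), add(SSSZ, Z))), add(SSSZ, mul(Z, Z))))
  →8  S(add(add(SSZ, mul(Z, Z)), mul(add(add(SSZ, Z), mul(add(Z, mul(Z, SZ)), add(SSSZ, Z))), add(SSSZ, mul(Z, Z)))))
  →9  S(add(S(add(SZ, mul(Z, Z))), mul(add(add(SSZ, Z), mul(add(Z, mul(Z, SZ)), add(SSSZ, Z))), add(SSSZ, mul(Z, Z)))))
  →10  S(S(add(add(SZ, mul(Z, Z)), mul(add(add(SSZ, Z), mul(add(Z, mul(Z, SZ)), add(SSSZ, Z))), add(SSSZ, mul(Z, Z))))))
  →11  S(S(add(S(add(Z, mul(Z, Z))), mul(add(add(SSZ, Z), mul(add(Z, mul(Z, SZ)), add(SSSZ, Z))), add(SSSZ, mul(Z, Z))))))
  →12  S(S(S(add(add(Z, mul(Z, Z)), mul(add(add(SSZ, Z), mul(add(Z, mul(Z, SZ)), add(SSSZ, Z))), add(SSSZ, mul(Z, Z)))))))
  →13  S(S(S(add(mul(Z, Z), mul(add(add(SSZ, Z), mul(add(Z, mul(Z, SZ)), add(SSSZ, Z))), add(SSSZ, mul(Z, Z)))))))
  →14  S(S(S(add(Z, mul(add(add(SSZ, Z), mul(add(Z, mul(Z, SZ)), add(SSSZ, Z))), add(SSSZ, mul(Z, Z)))))))
  →15  S(S(S(mul(add(add(SSZ, Z), mul(add(Z, mul(Z, SZ)), add(SSSZ, Z))), add(SSSZ, mul(Z, Z))))))
  →16  S(S(S(mul(add(S(add(SZ, Z)), mul(add(Z, mul(Z, SZ)), add(SSSZ, Z))), add(SSSZ, mul(Z, Z))))))
  →17  S(S(S(mul(S(add(add(SZ, Z), mul(add(Z, mul(Z, SZ)), add(SSSZ, Z)))), add(SSSZ, mul(Z, Z))))))
  →18  S(S(S(add(add(SSSZ, mul(Z, Z)), mul(add(add(SZ, Z), mul(add(Z, mul(Z, SZ)), add(SSSZ, Z))), add(SSSZ, mul(Z, Z)))))))
  →19  S(S(S(add(S(add(SSZ, mul(Z, Z))), mul(add(add(SZ, Z), mul(add(Z, mul(Z, SZ)), add(SSSZ, Z))), add(SSSZ, mul(Z, Z)))))))
  →20  S(S(S(S(add(add(SSZ, mul(Z, Z)), mul(add(add(SZ, Z), mul(add(Z, mul(Z, SZ)), add(SSSZ, Z))), add(SSSZ, mul(Z, Z))))))))
  →21  S(S(S(S(add(S(add(SZ, mul(Z, Z))), mul(add(add(SZ, Z), mul(add(Z, mul(Z, SZ)), add(SSSZ, Z))), add(SSSZ, mul(Z, Z))))))))
  →22  S(S(S(S(S(add(add(SZ, mul(Z, Z)), mul(add(add(SZ, Z), mul(add(Z, mul(Z, SZ)), add(SSSZ, Z))), add(SSSZ, mul(Z, Z)))))))))
  →23  S(S(S(S(S(add(S(add(Z, mul(Z, Z))), mul(add(add(SZ, Z), mul(add(Z, mul(Z, SZ)), add(SSSZ, Z))), add(SSSZ, mul(Z, Z)))))))))
  →24  S(S(S(S(S(S(add(add(Z, mul(Z, Z)), mul(add(add(SZ, Z), mul(add(Z, mul(Z, SZ)), add(SSSZ, Z))), add(SSSZ, mul(Z, Z))))))))))
  →25  S(S(S(S(S(S(add(mul(Z, Z), mul(add(add(SZ, Z), mul(add(Z, mul(Z, SZ)), add(SSSZ, Z))), add(SSSZ, mul(Z, Z))))))))))
  →26  S(S(S(S(S(S(add(Z, mul(add(add(SZ, Z), mul(add(Z, mul(Z, SZ)), add(SSSZ, Z))), add(SSSZ, mul(Z, Z))))))))))
  →27  S(S(S(S(S(S(mul(add(add(SZ, Z), mul(add(Z, mul(Z, SZ)), add(SSSZ, Z))), add(SSSZ, mul(Z, Z)))))))))
  →28  S(S(S(S(S(S(mul(add(S(add(Z, Z)), mul(add(Z, mul(Z, SZ)), add(SSSZ, Z))), add(SSSZ, mul(Z, Z)))))))))
  →29  S(S(S(S(S(S(mul(S(add(add(Z, Z), mul(add(Z, mul(Z, SZ)), add(SSSZ, Z)))), add(SSSZ, mul(Z, Z)))))))))
  →30  S(S(S(S(S(S(add(add(SSSZ, mul(Z, Z)), mul(add(add(Z, Z), mul(add(Z, mul(Z, SZ)), add(SSSZ, Z))), add(SSSZ, mul(Z, Z))))))))))
  →31  S(S(S(S(S(S(add(S(add(SSZ, mul(Z, Z))), mul(add(add(Z, Z), mul(add(Z, mul(Z, SZ)), add(SSSZ, Z))), add(SSSZ, mul(Z, Z))))))))))
  →32  S(S(S(S(S(S(S(add(add(SSZ, mul(Z, Z)), mul(add(add(Z, Z), mul(add(Z, mul(Z, SZ)), add(SSSZ, Z))), add(SSSZ, mul(Z, Z)))))))))))
  →33  S(S(S(S(S(S(S(add(S(add(SZ, mul(Z, Z))), mul(add(add(Z, Z), mul(add(Z, mul(Z, SZ)), add(SSSZ, Z))), add(SSSZ, mul(Z, Z)))))))))))
  →34  S(S(S(S(S(S(S(S(add(add(SZ, mul(Z, Z)), mul(add(add(Z, Z), mul(add(Z, mul(Z, SZ)), add(SSSZ, Z))), add(SSSZ, mul(Z, Z))))))))))))
  →35  S(S(S(S(S(S(S(S(add(S(add(Z, mul(Z, Z))), mul(add(add(Z, Z), mul(add(Z, mul(Z, SZ)), add(SSSZ, Z))), add(SSSZ, mul(Z, Z))))))))))))
  →36  S(S(S(S(S(S(S(S(S(add(add(Z, mul(Z, Z)), mul(add(add(Z, Z), mul(add(Z, mul(Z, SZ)), add(SSSZ, Z))), add(SSSZ, mul(Z, Z)))))))))))))
  →37  S(S(S(S(S(S(S(S(S(add(mul(Z, Z), mul(add(add(Z, Z), mul(add(Z, mul(Z, SZ)), add(SSSZ, Z))), add(SSSZ, mul(Z, Z)))))))))))))
  →38  S(S(S(S(S(S(S(S(S(add(Z, mul(add(add(Z, Z), mul(add(Z, mul(Z, SZ)), add(SSSZ, Z))), add(SSSZ, mul(Z, Z)))))))))))))
  →39  S(S(S(S(S(S(S(S(S(mul(add(add(Z, Z), mul(add(Z, mul(Z, SZ)), add(SSSZ, Z))), add(SSSZ, mul(Z, Z))))))))))))
  →40  S(S(S(S(S(S(S(S(S(mul(add(Z, mul(add(Z, mul(Z, SZ)), add(SSSZ, Z))), add(SSSZ, mul(Z, Z))))))))))))
  →41  S(S(S(S(S(S(S(S(S(mul(mul(add(Z, mul(Z, SZ)), add(SSSZ, Z)), add(SSSZ, mul(Z, Z))))))))))))
  →42  S(S(S(S(S(S(S(S(S(mul(mul(mul(Z, SZ), add(SSSZ, Z)), add(SSSZ, mul(Z, Z))))))))))))
  →43  S(S(S(S(S(S(S(S(S(mul(mul(Z, add(SSSZ, Z)), add(SSSZ, mul(Z, Z))))))))))))
  →44  S(S(S(S(S(S(S(S(S(mul(Z, add(SSSZ, mul(Z, Z))))))))))))
  →45  S^9(Z)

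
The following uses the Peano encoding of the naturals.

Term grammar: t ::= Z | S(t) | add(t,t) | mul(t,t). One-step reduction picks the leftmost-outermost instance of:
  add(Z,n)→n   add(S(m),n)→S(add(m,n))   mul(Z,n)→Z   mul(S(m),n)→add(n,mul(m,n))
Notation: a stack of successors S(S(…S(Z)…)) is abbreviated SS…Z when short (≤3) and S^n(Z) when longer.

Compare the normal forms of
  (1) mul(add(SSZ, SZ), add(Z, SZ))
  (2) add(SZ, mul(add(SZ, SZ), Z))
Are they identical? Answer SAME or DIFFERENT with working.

Term A:
  start: mul(add(SSZ, SZ), add(Z, SZ))
  [1] mul(S(add(SZ, SZ)), add(Z, SZ))
  [2] add(add(Z, SZ), mul(add(SZ, SZ), add(Z, SZ)))
  [3] add(SZ, mul(add(SZ, SZ), add(Z, SZ)))
  [4] S(add(Z, mul(add(SZ, SZ), add(Z, SZ))))
  [5] S(mul(add(SZ, SZ), add(Z, SZ)))
  [6] S(mul(S(add(Z, SZ)), add(Z, SZ)))
  [7] S(add(add(Z, SZ), mul(add(Z, SZ), add(Z, SZ))))
  [8] S(add(SZ, mul(add(Z, SZ), add(Z, SZ))))
  [9] S(S(add(Z, mul(add(Z, SZ), add(Z, SZ)))))
  [10] S(S(mul(add(Z, SZ), add(Z, SZ))))
  [11] S(S(mul(SZ, add(Z, SZ))))
  [12] S(S(add(add(Z, SZ), mul(Z, add(Z, SZ)))))
  [13] S(S(add(SZ, mul(Z, add(Z, SZ)))))
  [14] S(S(S(add(Z, mul(Z, add(Z, SZ))))))
  [15] S(S(S(mul(Z, add(Z, SZ)))))
  [16] SSSZ

Term B:
  start: add(SZ, mul(add(SZ, SZ), Z))
  [1] S(add(Z, mul(add(SZ, SZ), Z)))
  [2] S(mul(add(SZ, SZ), Z))
  [3] S(mul(S(add(Z, SZ)), Z))
  [4] S(add(Z, mul(add(Z, SZ), Z)))
  [5] S(mul(add(Z, SZ), Z))
  [6] S(mul(SZ, Z))
  [7] S(add(Z, mul(Z, Z)))
  [8] S(mul(Z, Z))
  [9] SZ

Answer: DIFFERENT — A ⇓ SSSZ, B ⇓ SZ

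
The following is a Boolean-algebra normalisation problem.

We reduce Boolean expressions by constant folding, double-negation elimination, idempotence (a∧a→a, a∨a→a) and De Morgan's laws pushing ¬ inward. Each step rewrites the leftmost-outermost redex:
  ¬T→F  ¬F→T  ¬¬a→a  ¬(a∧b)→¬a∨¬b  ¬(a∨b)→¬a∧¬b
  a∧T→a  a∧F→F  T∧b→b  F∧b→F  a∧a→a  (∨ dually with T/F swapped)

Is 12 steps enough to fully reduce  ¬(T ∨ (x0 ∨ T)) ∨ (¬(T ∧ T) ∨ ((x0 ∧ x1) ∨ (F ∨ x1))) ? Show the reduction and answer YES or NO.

  start: ¬(T ∨ (x0 ∨ T)) ∨ (¬(T ∧ T) ∨ ((x0 ∧ x1) ∨ (F ∨ x1)))
  [1] (¬T ∧ ¬(x0 ∨ T)) ∨ (¬(T ∧ T) ∨ ((x0 ∧ x1) ∨ (F ∨ x1)))
  [2] (F ∧ ¬(x0 ∨ T)) ∨ (¬(T ∧ T) ∨ ((x0 ∧ x1) ∨ (F ∨ x1)))
  [3] F ∨ (¬(T ∧ T) ∨ ((x0 ∧ x1) ∨ (F ∨ x1)))
  [4] ¬(T ∧ T) ∨ ((x0 ∧ x1) ∨ (F ∨ x1))
  [5] (¬T ∨ ¬T) ∨ ((x0 ∧ x1) ∨ (F ∨ x1))
  [6] ¬T ∨ ((x0 ∧ x1) ∨ (F ∨ x1))
  [7] F ∨ ((x0 ∧ x1) ∨ (F ∨ x1))
  [8] (x0 ∧ x1) ∨ (F ∨ x1)
  [9] (x0 ∧ x1) ∨ x1

Answer: YES — reaches normal form (x0 ∧ x1) ∨ x1 in 9 ≤ 12 steps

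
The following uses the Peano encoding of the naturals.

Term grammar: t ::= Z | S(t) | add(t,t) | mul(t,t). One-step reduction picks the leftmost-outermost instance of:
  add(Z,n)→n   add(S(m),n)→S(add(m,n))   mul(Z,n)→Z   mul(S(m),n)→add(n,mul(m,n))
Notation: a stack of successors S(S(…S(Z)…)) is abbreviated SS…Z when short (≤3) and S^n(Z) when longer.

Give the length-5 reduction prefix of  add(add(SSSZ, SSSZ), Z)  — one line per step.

  start: add(add(SSSZ, SSSZ), Z)
  step 1: add(S(add(SSZ, SSSZ)), Z)
  step 2: S(add(add(SSZ, SSSZ), Z))
  step 3: S(add(S(add(SZ, SSSZ)), Z))
  step 4: S(S(add(add(SZ, SSSZ), Z)))
  step 5: S(S(add(S(add(Z, SSSZ)), Z)))

Answer: after 5 steps: S(S(add(S(add(Z, SSSZ)), Z)))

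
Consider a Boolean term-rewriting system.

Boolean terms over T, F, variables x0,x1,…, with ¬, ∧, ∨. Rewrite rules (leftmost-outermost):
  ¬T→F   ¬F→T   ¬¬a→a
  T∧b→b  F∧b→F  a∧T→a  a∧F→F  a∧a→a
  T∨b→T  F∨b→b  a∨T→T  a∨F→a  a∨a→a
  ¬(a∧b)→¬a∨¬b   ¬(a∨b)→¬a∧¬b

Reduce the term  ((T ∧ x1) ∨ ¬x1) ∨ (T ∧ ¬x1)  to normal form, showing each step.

  start: ((T ∧ x1) ∨ ¬x1) ∨ (T ∧ ¬x1)
  step 1: (x1 ∨ ¬x1) ∨ (T ∧ ¬x1)
  step 2: (x1 ∨ ¬x1) ∨ ¬x1

Answer: normal form = (x1 ∨ ¬x1) ∨ ¬x1  (in 2 steps)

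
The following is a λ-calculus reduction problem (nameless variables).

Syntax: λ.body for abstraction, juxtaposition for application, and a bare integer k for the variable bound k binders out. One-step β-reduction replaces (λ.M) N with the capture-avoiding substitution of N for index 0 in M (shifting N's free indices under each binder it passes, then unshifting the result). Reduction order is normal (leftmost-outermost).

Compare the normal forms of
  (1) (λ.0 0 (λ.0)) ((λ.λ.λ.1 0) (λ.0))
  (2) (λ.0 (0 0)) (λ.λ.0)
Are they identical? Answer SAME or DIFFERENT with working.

Answer: SAME — A ⇓ λ.0, B ⇓ λ.0

Derivation:
Term A:
  start: (λ.0 0 (λ.0)) ((λ.λ.λ.1 0) (λ.0))
  step 1: (λ.λ.λ.1 0) (λ.0) ((λ.λ.λ.1 0) (λ.0)) (λ.0)
  step 2: (λ.λ.1 0) ((λ.λ.λ.1 0) (λ.0)) (λ.0)
  step 3: (λ.(λ.λ.λ.1 0) (λ.0) 0) (λ.0)
  step 4: (λ.λ.λ.1 0) (λ.0) (λ.0)
  step 5: (λ.λ.1 0) (λ.0)
  step 6: λ.(λ.0) 0
  step 7: λ.0

Term B:
  start: (λ.0 (0 0)) (λ.λ.0)
  step 1: (λ.λ.0) ((λ.λ.0) (λ.λ.0))
  step 2: λ.0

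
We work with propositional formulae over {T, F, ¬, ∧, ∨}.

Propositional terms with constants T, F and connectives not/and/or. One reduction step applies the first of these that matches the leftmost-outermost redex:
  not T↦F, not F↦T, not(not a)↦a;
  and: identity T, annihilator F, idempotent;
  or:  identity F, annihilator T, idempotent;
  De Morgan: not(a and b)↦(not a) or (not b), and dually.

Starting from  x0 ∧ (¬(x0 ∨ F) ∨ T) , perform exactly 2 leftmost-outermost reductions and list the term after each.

  start: x0 ∧ (¬(x0 ∨ F) ∨ T)
  [1] x0 ∧ T
  [2] x0

Answer: after 2 steps: x0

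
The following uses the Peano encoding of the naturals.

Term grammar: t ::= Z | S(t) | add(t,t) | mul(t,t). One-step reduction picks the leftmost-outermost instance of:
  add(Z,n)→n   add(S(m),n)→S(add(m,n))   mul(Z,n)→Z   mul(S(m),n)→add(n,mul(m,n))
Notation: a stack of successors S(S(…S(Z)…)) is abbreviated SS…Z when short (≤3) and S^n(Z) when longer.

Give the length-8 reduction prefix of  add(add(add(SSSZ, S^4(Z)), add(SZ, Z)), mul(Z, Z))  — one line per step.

  start: add(add(add(SSSZ, S^4(Z)), add(SZ, Z)), mul(Z, Z))
  →1  add(add(S(add(SSZ, S^4(Z))), add(SZ, Z)), mul(Z, Z))
  →2  add(S(add(add(SSZ, S^4(Z)), add(SZ, Z))), mul(Z, Z))
  →3  S(add(add(add(SSZ, S^4(Z)), add(SZ, Z)), mul(Z, Z)))
  →4  S(add(add(S(add(SZ, S^4(Z))), add(SZ, Z)), mul(Z, Z)))
  →5  S(add(S(add(add(SZ, S^4(Z)), add(SZ, Z))), mul(Z, Z)))
  →6  S(S(add(add(add(SZ, S^4(Z)), add(SZ, Z)), mul(Z, Z))))
  →7  S(S(add(add(S(add(Z, S^4(Z))), add(SZ, Z)), mul(Z, Z))))
  →8  S(S(add(S(add(add(Z, S^4(Z)), add(SZ, Z))), mul(Z, Z))))

Answer: after 8 steps: S(S(add(S(add(add(Z, S^4(Z)), add(SZ, Z))), mul(Z, Z))))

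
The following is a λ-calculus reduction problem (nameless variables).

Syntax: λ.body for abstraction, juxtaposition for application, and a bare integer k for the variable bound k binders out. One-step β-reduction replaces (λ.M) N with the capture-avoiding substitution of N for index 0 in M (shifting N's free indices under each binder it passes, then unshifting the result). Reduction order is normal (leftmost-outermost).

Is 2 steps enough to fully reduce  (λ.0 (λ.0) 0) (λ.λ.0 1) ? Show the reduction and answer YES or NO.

Answer: NO — after 2 steps the term is (λ.0 (λ.0)) (λ.λ.0 1), not yet normal

Reduction:
  start: (λ.0 (λ.0) 0) (λ.λ.0 1)
  [1] (λ.λ.0 1) (λ.0) (λ.λ.0 1)
  [2] (λ.0 (λ.0)) (λ.λ.0 1)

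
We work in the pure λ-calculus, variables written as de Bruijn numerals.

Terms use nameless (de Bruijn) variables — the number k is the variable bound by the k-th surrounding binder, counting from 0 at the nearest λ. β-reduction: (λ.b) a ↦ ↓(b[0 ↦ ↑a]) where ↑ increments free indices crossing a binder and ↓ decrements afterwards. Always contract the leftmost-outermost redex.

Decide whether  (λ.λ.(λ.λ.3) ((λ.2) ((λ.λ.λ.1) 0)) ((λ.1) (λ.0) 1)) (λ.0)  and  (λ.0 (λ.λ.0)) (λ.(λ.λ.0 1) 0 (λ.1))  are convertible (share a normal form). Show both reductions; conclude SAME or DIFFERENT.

Answer: SAME — A ⇓ λ.λ.0, B ⇓ λ.λ.0

Reduction:
Term A:
  start: (λ.λ.(λ.λ.3) ((λ.2) ((λ.λ.λ.1) 0)) ((λ.1) (λ.0) 1)) (λ.0)
  [1] λ.(λ.λ.λ.0) ((λ.λ.0) ((λ.λ.λ.1) 0)) ((λ.1) (λ.0) (λ.0))
  [2] λ.(λ.λ.0) ((λ.1) (λ.0) (λ.0))
  [3] λ.λ.0

Term B:
  start: (λ.0 (λ.λ.0)) (λ.(λ.λ.0 1) 0 (λ.1))
  [1] (λ.(λ.λ.0 1) 0 (λ.1)) (λ.λ.0)
  [2] (λ.λ.0 1) (λ.λ.0) (λ.λ.λ.0)
  [3] (λ.0 (λ.λ.0)) (λ.λ.λ.0)
  [4] (λ.λ.λ.0) (λ.λ.0)
  [5] λ.λ.0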